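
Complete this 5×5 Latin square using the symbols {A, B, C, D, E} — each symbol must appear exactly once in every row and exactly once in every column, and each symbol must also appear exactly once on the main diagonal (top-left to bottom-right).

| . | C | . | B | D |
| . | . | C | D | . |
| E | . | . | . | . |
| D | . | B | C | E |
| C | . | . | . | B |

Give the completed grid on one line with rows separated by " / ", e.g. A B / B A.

(r1,c1): row 1 has {B,C,D}; column 1 has {C,D,E}; the diagonal has {B,C}, so it must be A.
(r1,c3): row 1 has {A,B,C,D}; column 3 has {B,C}, so it must be E.
(r2,c1): row 2 has {C,D}; column 1 has {A,C,D,E}, so it must be B.
(r2,c2): row 2 has {B,C,D}; column 2 has {C}; the diagonal has {A,B,C}, so it must be E.
(r2,c5): row 2 has {B,C,D,E}; column 5 has {B,D,E}, so it must be A.
(r3,c3): row 3 has {E}; column 3 has {B,C,E}; the diagonal has {A,B,C,E}, so it must be D.
(r3,c4): row 3 has {D,E}; column 4 has {B,C,D}, so it must be A.
(r3,c5): row 3 has {A,D,E}; column 5 has {A,B,D,E}, so it must be C.
(r4,c2): row 4 has {B,C,D,E}; column 2 has {C,E}, so it must be A.
(r5,c2): row 5 has {B,C}; column 2 has {A,C,E}, so it must be D.
(r5,c3): row 5 has {B,C,D}; column 3 has {B,C,D,E}, so it must be A.
(r5,c4): row 5 has {A,B,C,D}; column 4 has {A,B,C,D}, so it must be E.
(r3,c2): row 3 has {A,C,D,E}; column 2 has {A,C,D,E}, so it must be B.

A C E B D / B E C D A / E B D A C / D A B C E / C D A E B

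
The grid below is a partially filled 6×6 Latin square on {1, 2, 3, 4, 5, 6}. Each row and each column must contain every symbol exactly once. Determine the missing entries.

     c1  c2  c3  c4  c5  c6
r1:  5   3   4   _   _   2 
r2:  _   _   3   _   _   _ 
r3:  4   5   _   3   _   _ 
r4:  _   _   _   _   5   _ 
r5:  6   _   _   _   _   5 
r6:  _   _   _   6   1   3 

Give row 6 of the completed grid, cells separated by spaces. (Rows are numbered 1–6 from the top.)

2 4 5 6 1 3

(r1,c4) = 1
(r1,c5) = 6
(r3,c5) = 2
(r6,c1) = 2
(r6,c2) = 4
(r6,c3) = 5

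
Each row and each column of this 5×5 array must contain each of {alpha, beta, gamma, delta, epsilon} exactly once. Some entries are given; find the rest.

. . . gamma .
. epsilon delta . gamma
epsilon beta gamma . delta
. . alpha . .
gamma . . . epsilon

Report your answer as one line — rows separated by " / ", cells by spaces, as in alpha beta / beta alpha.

row 3 has {beta,gamma,delta,epsilon}; column 4 has {gamma} — only alpha is left for (r3,c4).
row 4 has {alpha}; column 5 has {gamma,delta,epsilon} — only beta is left for (r4,c5).
row 5 has {gamma,epsilon}; column 3 has {alpha,gamma,delta} — only beta is left for (r5,c3).
row 5 has {beta,gamma,epsilon}; column 4 has {alpha,gamma} — only delta is left for (r5,c4).
row 1 has {gamma}; column 3 has {alpha,beta,gamma,delta} — only epsilon is left for (r1,c3).
row 1 has {gamma,epsilon}; column 5 has {beta,gamma,delta,epsilon} — only alpha is left for (r1,c5).
row 2 has {gamma,delta,epsilon}; column 4 has {alpha,gamma,delta} — only beta is left for (r2,c4).
row 4 has {alpha,beta}; column 1 has {gamma,epsilon} — only delta is left for (r4,c1).
row 4 has {alpha,beta,delta}; column 2 has {beta,epsilon} — only gamma is left for (r4,c2).
row 4 has {alpha,beta,gamma,delta}; column 4 has {alpha,beta,gamma,delta} — only epsilon is left for (r4,c4).
row 5 has {beta,gamma,delta,epsilon}; column 2 has {beta,gamma,epsilon} — only alpha is left for (r5,c2).
row 1 has {alpha,gamma,epsilon}; column 1 has {gamma,delta,epsilon} — only beta is left for (r1,c1).
row 1 has {alpha,beta,gamma,epsilon}; column 2 has {alpha,beta,gamma,epsilon} — only delta is left for (r1,c2).
row 2 has {beta,gamma,delta,epsilon}; column 1 has {beta,gamma,delta,epsilon} — only alpha is left for (r2,c1).

beta delta epsilon gamma alpha / alpha epsilon delta beta gamma / epsilon beta gamma alpha delta / delta gamma alpha epsilon beta / gamma alpha beta delta epsilon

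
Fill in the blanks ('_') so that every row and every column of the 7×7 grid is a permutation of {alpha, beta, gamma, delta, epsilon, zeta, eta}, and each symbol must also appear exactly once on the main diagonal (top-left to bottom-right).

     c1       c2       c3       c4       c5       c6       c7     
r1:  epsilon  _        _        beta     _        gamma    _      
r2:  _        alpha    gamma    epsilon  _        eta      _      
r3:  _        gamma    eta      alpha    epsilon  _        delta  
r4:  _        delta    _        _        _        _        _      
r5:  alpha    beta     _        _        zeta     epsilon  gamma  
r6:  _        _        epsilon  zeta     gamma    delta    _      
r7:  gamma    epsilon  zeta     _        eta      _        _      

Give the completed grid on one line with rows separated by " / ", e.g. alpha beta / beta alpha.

(r4,c4) = gamma
(r5,c3) = delta
(r5,c4) = eta
(r6,c2) = eta
(r7,c4) = delta
(r7,c7) = beta
(r1,c2) = zeta
(r1,c3) = alpha
(r1,c5) = delta
(r1,c7) = eta
(r2,c5) = beta
(r2,c7) = zeta
(r4,c3) = beta
(r4,c5) = alpha
(r4,c6) = zeta
(r4,c7) = epsilon
(r6,c1) = beta
(r6,c7) = alpha
(r7,c6) = alpha
(r2,c1) = delta
(r3,c1) = zeta
(r3,c6) = beta
(r4,c1) = eta

epsilon zeta alpha beta delta gamma eta / delta alpha gamma epsilon beta eta zeta / zeta gamma eta alpha epsilon beta delta / eta delta beta gamma alpha zeta epsilon / alpha beta delta eta zeta epsilon gamma / beta eta epsilon zeta gamma delta alpha / gamma epsilon zeta delta eta alpha beta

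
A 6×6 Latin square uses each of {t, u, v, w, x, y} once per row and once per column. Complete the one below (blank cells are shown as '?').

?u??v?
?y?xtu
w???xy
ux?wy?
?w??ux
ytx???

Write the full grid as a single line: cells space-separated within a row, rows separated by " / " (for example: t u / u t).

x u t y v w / v y w x t u / w v u t x y / u x v w y t / t w y v u x / y t x u w v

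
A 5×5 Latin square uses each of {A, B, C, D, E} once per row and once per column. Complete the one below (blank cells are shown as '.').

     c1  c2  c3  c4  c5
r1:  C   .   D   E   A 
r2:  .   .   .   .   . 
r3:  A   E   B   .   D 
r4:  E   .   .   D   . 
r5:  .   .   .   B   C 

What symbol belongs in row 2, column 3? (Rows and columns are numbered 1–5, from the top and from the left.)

(r1,c2) = B
(r3,c4) = C
(r4,c5) = B
(r5,c1) = D
(r5,c2) = A
(r5,c3) = E
(r2,c1) = B
(r2,c4) = A
(r2,c5) = E
(r4,c2) = C
(r4,c3) = A
(r2,c2) = D
(r2,c3) = C

C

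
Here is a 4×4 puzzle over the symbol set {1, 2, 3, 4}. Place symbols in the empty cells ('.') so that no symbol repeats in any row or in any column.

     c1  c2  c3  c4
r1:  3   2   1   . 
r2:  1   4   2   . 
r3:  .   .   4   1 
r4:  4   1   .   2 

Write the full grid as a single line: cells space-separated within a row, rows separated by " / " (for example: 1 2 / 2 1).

row 1 has {1,2,3}; column 4 has {1,2} — only 4 is left for (r1,c4).
row 2 has {1,2,4}; column 4 has {1,2,4} — only 3 is left for (r2,c4).
row 3 has {1,4}; column 1 has {1,3,4} — only 2 is left for (r3,c1).
row 3 has {1,2,4}; column 2 has {1,2,4} — only 3 is left for (r3,c2).
row 4 has {1,2,4}; column 3 has {1,2,4} — only 3 is left for (r4,c3).

3 2 1 4 / 1 4 2 3 / 2 3 4 1 / 4 1 3 2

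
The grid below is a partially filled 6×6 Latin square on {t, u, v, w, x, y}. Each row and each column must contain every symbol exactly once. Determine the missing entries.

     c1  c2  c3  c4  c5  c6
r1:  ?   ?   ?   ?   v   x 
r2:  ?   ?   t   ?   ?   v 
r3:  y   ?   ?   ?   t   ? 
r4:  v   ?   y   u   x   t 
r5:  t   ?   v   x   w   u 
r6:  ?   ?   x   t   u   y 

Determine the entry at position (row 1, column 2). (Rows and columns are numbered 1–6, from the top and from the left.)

t

(r2,c5): row 2 has {t,v}; column 5 has {t,u,v,w,x}, so it must be y.
(r3,c6): row 3 has {t,y}; column 6 has {t,u,v,x,y}, so it must be w.
(r4,c2): row 4 has {t,u,v,x,y}; column 2 is empty so far, so it must be w.
(r5,c2): row 5 has {t,u,v,w,x}; column 2 has {w}, so it must be y.
(r6,c1): row 6 has {t,u,x,y}; column 1 has {t,v,y}, so it must be w.
(r6,c2): row 6 has {t,u,w,x,y}; column 2 has {w,y}, so it must be v.
(r1,c1): row 1 has {v,x}; column 1 has {t,v,w,y}, so it must be u.
(r1,c2): row 1 has {u,v,x}; column 2 has {v,w,y}, so it must be t.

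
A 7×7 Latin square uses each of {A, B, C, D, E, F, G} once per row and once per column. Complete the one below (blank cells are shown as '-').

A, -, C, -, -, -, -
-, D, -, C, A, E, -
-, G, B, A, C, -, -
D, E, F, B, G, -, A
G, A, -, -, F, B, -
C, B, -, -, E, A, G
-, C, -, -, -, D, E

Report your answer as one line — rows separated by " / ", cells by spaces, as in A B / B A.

A F C E D G B / B D G C A E F / E G B A C F D / D E F B G C A / G A E D F B C / C B D F E A G / F C A G B D E

At row 1, column 2: row 1 has {A,C}; column 2 has {A,B,C,D,E,G}; that leaves F.
At row 1, column 6: row 1 has {A,C,F}; column 6 has {A,B,D,E}; that leaves G.
At row 2, column 3: row 2 has {A,C,D,E}; column 3 has {B,C,F}; that leaves G.
At row 3, column 6: row 3 has {A,B,C,G}; column 6 has {A,B,D,E,G}; that leaves F.
At row 3, column 7: row 3 has {A,B,C,F,G}; column 7 has {A,E,G}; that leaves D.
At row 4, column 6: row 4 has {A,B,D,E,F,G}; column 6 has {A,B,D,E,F,G}; that leaves C.
At row 5, column 7: row 5 has {A,B,F,G}; column 7 has {A,D,E,G}; that leaves C.
At row 6, column 3: row 6 has {A,B,C,E,G}; column 3 has {B,C,F,G}; that leaves D.
At row 6, column 4: row 6 has {A,B,C,D,E,G}; column 4 has {A,B,C}; that leaves F.
At row 7, column 3: row 7 has {C,D,E}; column 3 has {B,C,D,F,G}; that leaves A.
At row 7, column 4: row 7 has {A,C,D,E}; column 4 has {A,B,C,F}; that leaves G.
At row 7, column 5: row 7 has {A,C,D,E,G}; column 5 has {A,C,E,F,G}; that leaves B.
At row 1, column 5: row 1 has {A,C,F,G}; column 5 has {A,B,C,E,F,G}; that leaves D.
At row 1, column 7: row 1 has {A,C,D,F,G}; column 7 has {A,C,D,E,G}; that leaves B.
At row 2, column 7: row 2 has {A,C,D,E,G}; column 7 has {A,B,C,D,E,G}; that leaves F.
At row 3, column 1: row 3 has {A,B,C,D,F,G}; column 1 has {A,C,D,G}; that leaves E.
At row 5, column 3: row 5 has {A,B,C,F,G}; column 3 has {A,B,C,D,F,G}; that leaves E.
At row 5, column 4: row 5 has {A,B,C,E,F,G}; column 4 has {A,B,C,F,G}; that leaves D.
At row 7, column 1: row 7 has {A,B,C,D,E,G}; column 1 has {A,C,D,E,G}; that leaves F.
At row 1, column 4: row 1 has {A,B,C,D,F,G}; column 4 has {A,B,C,D,F,G}; that leaves E.
At row 2, column 1: row 2 has {A,C,D,E,F,G}; column 1 has {A,C,D,E,F,G}; that leaves B.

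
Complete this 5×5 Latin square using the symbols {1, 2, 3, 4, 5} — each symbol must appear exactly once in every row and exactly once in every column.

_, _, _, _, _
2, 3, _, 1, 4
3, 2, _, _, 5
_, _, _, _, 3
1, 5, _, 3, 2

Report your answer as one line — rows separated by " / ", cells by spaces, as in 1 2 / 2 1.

5 4 3 2 1 / 2 3 5 1 4 / 3 2 1 4 5 / 4 1 2 5 3 / 1 5 4 3 2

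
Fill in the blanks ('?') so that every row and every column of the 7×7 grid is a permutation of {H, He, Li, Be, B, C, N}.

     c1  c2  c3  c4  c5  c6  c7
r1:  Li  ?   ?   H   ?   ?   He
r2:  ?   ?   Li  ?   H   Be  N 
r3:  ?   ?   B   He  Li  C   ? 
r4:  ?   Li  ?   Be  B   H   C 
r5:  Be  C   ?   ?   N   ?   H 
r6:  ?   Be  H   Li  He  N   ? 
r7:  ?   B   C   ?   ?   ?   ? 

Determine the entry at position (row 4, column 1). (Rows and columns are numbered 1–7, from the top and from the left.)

(r1,c2) = N
(r1,c3) = Be
(r1,c5) = C
(r1,c6) = B
(r2,c2) = He
(r3,c2) = H
(r3,c7) = Be
(r5,c3) = He
(r5,c4) = B
(r5,c6) = Li
(r6,c7) = B
(r7,c4) = N
(r7,c5) = Be
(r7,c6) = He
(r7,c7) = Li
(r2,c4) = C
(r3,c1) = N
(r4,c1) = He

He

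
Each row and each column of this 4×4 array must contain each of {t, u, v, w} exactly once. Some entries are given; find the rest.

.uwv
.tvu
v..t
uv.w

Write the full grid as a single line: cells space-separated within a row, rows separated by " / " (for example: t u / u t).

(r1,c1): row 1 has {u,v,w}; column 1 has {u,v}, so it must be t.
(r2,c1): row 2 has {t,u,v}; column 1 has {t,u,v}, so it must be w.
(r3,c2): row 3 has {t,v}; column 2 has {t,u,v}, so it must be w.
(r3,c3): row 3 has {t,v,w}; column 3 has {v,w}, so it must be u.
(r4,c3): row 4 has {u,v,w}; column 3 has {u,v,w}, so it must be t.

t u w v / w t v u / v w u t / u v t w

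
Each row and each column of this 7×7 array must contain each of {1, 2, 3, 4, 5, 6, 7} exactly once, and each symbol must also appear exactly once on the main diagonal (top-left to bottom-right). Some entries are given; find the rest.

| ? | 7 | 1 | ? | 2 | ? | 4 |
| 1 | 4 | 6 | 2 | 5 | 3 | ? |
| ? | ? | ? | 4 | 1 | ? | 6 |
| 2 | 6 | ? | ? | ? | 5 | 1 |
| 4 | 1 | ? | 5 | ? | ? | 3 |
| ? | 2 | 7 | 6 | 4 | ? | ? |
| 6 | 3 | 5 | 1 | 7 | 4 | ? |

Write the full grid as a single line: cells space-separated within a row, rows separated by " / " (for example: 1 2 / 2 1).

(r1,c4) = 3
(r1,c6) = 6
(r2,c7) = 7
(r3,c2) = 5
(r4,c4) = 7
(r4,c5) = 3
(r5,c3) = 2
(r5,c5) = 6
(r5,c6) = 7
(r6,c6) = 1
(r6,c7) = 5
(r7,c7) = 2
(r1,c1) = 5
(r3,c3) = 3
(r3,c6) = 2
(r4,c3) = 4
(r6,c1) = 3
(r3,c1) = 7

5 7 1 3 2 6 4 / 1 4 6 2 5 3 7 / 7 5 3 4 1 2 6 / 2 6 4 7 3 5 1 / 4 1 2 5 6 7 3 / 3 2 7 6 4 1 5 / 6 3 5 1 7 4 2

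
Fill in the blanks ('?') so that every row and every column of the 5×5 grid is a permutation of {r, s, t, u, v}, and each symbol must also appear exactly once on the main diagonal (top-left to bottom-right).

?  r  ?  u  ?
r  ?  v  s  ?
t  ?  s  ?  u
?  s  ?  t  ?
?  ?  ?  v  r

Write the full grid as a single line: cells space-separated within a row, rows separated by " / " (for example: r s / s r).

(r1,c1) = v
(r1,c3) = t
(r1,c5) = s
(r2,c2) = u
(r2,c5) = t
(r3,c2) = v
(r3,c4) = r
(r4,c1) = u
(r4,c3) = r
(r4,c5) = v
(r5,c1) = s
(r5,c2) = t
(r5,c3) = u

v r t u s / r u v s t / t v s r u / u s r t v / s t u v r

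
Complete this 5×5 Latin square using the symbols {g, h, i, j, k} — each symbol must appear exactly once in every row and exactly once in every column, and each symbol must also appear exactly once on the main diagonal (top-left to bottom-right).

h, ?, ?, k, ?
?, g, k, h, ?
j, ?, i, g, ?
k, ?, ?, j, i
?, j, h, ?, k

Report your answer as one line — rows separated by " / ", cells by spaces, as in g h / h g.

(r1,c2) = i
(r2,c1) = i
(r2,c5) = j
(r3,c5) = h
(r4,c2) = h
(r4,c3) = g
(r5,c1) = g
(r5,c4) = i
(r1,c3) = j
(r1,c5) = g
(r3,c2) = k

h i j k g / i g k h j / j k i g h / k h g j i / g j h i k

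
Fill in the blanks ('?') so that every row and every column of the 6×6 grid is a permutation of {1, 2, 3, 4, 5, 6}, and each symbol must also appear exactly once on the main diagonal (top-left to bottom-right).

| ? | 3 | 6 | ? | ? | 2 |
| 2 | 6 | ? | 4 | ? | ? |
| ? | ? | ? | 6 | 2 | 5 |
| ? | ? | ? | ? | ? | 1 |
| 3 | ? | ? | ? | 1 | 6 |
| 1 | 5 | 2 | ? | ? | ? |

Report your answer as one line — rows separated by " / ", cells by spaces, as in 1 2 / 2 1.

5 3 6 1 4 2 / 2 6 1 4 5 3 / 4 1 3 6 2 5 / 6 4 5 2 3 1 / 3 2 4 5 1 6 / 1 5 2 3 6 4

(r2,c6) = 3
(r3,c1) = 4
(r3,c2) = 1
(r3,c3) = 3
(r6,c4) = 3
(r6,c6) = 4
(r1,c1) = 5
(r1,c4) = 1
(r1,c5) = 4
(r2,c5) = 5
(r4,c1) = 6
(r4,c4) = 2
(r4,c5) = 3
(r5,c4) = 5
(r6,c5) = 6
(r2,c3) = 1
(r4,c2) = 4
(r4,c3) = 5
(r5,c2) = 2
(r5,c3) = 4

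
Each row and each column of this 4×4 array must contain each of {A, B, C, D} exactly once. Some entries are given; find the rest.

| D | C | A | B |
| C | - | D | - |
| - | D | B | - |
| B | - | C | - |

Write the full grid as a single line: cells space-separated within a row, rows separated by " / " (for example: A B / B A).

(r2,c4): row 2 has {C,D}; column 4 has {B}, so it must be A.
(r3,c1): row 3 has {B,D}; column 1 has {B,C,D}, so it must be A.
(r3,c4): row 3 has {A,B,D}; column 4 has {A,B}, so it must be C.
(r4,c2): row 4 has {B,C}; column 2 has {C,D}, so it must be A.
(r4,c4): row 4 has {A,B,C}; column 4 has {A,B,C}, so it must be D.
(r2,c2): row 2 has {A,C,D}; column 2 has {A,C,D}, so it must be B.

D C A B / C B D A / A D B C / B A C D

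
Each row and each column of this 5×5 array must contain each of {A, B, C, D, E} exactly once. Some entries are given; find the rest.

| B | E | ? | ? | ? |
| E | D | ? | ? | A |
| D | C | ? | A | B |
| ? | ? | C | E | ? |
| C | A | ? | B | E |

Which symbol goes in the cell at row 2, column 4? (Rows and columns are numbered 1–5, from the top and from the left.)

C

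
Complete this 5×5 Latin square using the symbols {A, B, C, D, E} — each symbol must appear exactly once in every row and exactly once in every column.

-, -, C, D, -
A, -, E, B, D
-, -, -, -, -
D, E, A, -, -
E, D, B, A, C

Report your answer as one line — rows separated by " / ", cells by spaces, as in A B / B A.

B A C D E / A C E B D / C B D E A / D E A C B / E D B A C

(r1,c1) = B
(r1,c2) = A
(r1,c5) = E
(r2,c2) = C
(r3,c1) = C
(r3,c2) = B
(r3,c3) = D
(r3,c4) = E
(r3,c5) = A
(r4,c4) = C
(r4,c5) = B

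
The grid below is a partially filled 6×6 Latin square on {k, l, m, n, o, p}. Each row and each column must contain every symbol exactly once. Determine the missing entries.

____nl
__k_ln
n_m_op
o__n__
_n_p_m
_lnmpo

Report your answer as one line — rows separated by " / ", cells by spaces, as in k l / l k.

m o p k n l / p m k o l n / n k m l o p / o p l n m k / l n o p k m / k l n m p o

(r2,c4) = o
(r3,c2) = k
(r3,c4) = l
(r4,c6) = k
(r5,c5) = k
(r6,c1) = k
(r1,c4) = k
(r4,c5) = m
(r5,c1) = l
(r5,c3) = o
(r1,c3) = p
(r4,c2) = p
(r4,c3) = l
(r1,c1) = m
(r1,c2) = o
(r2,c1) = p
(r2,c2) = m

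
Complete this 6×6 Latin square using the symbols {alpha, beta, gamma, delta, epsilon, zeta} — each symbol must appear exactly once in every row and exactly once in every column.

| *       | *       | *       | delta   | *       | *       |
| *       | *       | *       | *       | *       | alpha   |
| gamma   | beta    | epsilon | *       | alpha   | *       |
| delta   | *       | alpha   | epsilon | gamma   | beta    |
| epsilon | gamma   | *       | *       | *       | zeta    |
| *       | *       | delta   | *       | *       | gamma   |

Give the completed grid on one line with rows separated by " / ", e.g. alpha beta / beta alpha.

zeta alpha gamma delta beta epsilon / beta delta zeta gamma epsilon alpha / gamma beta epsilon zeta alpha delta / delta zeta alpha epsilon gamma beta / epsilon gamma beta alpha delta zeta / alpha epsilon delta beta zeta gamma

(r1,c6) = epsilon
(r3,c4) = zeta
(r3,c6) = delta
(r4,c2) = zeta
(r5,c3) = beta
(r5,c4) = alpha
(r5,c5) = delta
(r6,c4) = beta
(r1,c2) = alpha
(r2,c4) = gamma
(r6,c2) = epsilon
(r6,c5) = zeta
(r1,c5) = beta
(r2,c2) = delta
(r2,c3) = zeta
(r2,c5) = epsilon
(r6,c1) = alpha
(r1,c1) = zeta
(r1,c3) = gamma
(r2,c1) = beta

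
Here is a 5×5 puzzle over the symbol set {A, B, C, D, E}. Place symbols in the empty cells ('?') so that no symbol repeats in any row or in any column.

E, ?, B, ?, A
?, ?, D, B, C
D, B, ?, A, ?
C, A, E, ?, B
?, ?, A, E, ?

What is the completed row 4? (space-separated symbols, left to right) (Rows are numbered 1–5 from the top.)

C A E D B

(r2,c1) = A
(r2,c2) = E
(r3,c3) = C
(r3,c5) = E
(r4,c4) = D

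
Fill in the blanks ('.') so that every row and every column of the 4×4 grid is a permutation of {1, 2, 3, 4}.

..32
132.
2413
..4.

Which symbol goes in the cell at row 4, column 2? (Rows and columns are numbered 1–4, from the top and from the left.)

2

row 1 has {2,3}; column 1 has {1,2} — only 4 is left for (r1,c1).
row 1 has {2,3,4}; column 2 has {3,4} — only 1 is left for (r1,c2).
row 2 has {1,2,3}; column 4 has {2,3} — only 4 is left for (r2,c4).
row 4 has {4}; column 1 has {1,2,4} — only 3 is left for (r4,c1).
row 4 has {3,4}; column 2 has {1,3,4} — only 2 is left for (r4,c2).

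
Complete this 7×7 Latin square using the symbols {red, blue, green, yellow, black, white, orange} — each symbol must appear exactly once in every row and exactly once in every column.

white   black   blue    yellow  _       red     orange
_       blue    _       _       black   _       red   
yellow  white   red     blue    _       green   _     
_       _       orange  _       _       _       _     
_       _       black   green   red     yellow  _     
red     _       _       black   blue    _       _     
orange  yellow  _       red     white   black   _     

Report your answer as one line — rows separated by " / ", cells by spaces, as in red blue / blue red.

white black blue yellow green red orange / green blue yellow orange black white red / yellow white red blue orange green black / black red orange white yellow blue green / blue orange black green red yellow white / red green white black blue orange yellow / orange yellow green red white black blue

row 1 has {red,blue,yellow,black,white,orange}; column 5 has {red,blue,black,white} — only green is left for (r1,c5).
row 2 has {red,blue,black}; column 1 has {red,yellow,white,orange} — only green is left for (r2,c1).
row 3 has {red,blue,green,yellow,white}; column 5 has {red,blue,green,black,white} — only orange is left for (r3,c5).
row 3 has {red,blue,green,yellow,white,orange}; column 7 has {red,orange} — only black is left for (r3,c7).
row 4 has {orange}; column 4 has {red,blue,green,yellow,black} — only white is left for (r4,c4).
row 4 has {white,orange}; column 5 has {red,blue,green,black,white,orange} — only yellow is left for (r4,c5).
row 4 has {yellow,white,orange}; column 6 has {red,green,yellow,black} — only blue is left for (r4,c6).
row 4 has {blue,yellow,white,orange}; column 7 has {red,black,orange} — only green is left for (r4,c7).
row 5 has {red,green,yellow,black}; column 1 has {red,green,yellow,white,orange} — only blue is left for (r5,c1).
row 5 has {red,blue,green,yellow,black}; column 2 has {blue,yellow,black,white} — only orange is left for (r5,c2).
row 5 has {red,blue,green,yellow,black,orange}; column 7 has {red,green,black,orange} — only white is left for (r5,c7).
row 6 has {red,blue,black}; column 2 has {blue,yellow,black,white,orange} — only green is left for (r6,c2).
row 6 has {red,blue,green,black}; column 7 has {red,green,black,white,orange} — only yellow is left for (r6,c7).
row 7 has {red,yellow,black,white,orange}; column 3 has {red,blue,black,orange} — only green is left for (r7,c3).
row 7 has {red,green,yellow,black,white,orange}; column 7 has {red,green,yellow,black,white,orange} — only blue is left for (r7,c7).
row 2 has {red,blue,green,black}; column 4 has {red,blue,green,yellow,black,white} — only orange is left for (r2,c4).
row 2 has {red,blue,green,black,orange}; column 6 has {red,blue,green,yellow,black} — only white is left for (r2,c6).
row 4 has {blue,green,yellow,white,orange}; column 1 has {red,blue,green,yellow,white,orange} — only black is left for (r4,c1).
row 4 has {blue,green,yellow,black,white,orange}; column 2 has {blue,green,yellow,black,white,orange} — only red is left for (r4,c2).
row 6 has {red,blue,green,yellow,black}; column 3 has {red,blue,green,black,orange} — only white is left for (r6,c3).
row 6 has {red,blue,green,yellow,black,white}; column 6 has {red,blue,green,yellow,black,white} — only orange is left for (r6,c6).
row 2 has {red,blue,green,black,white,orange}; column 3 has {red,blue,green,black,white,orange} — only yellow is left for (r2,c3).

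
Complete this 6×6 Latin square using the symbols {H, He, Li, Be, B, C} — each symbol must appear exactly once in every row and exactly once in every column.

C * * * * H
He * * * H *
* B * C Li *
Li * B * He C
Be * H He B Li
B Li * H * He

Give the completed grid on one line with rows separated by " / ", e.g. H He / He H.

(r1,c5) = Be
(r3,c1) = H
(r3,c6) = Be
(r4,c4) = Be
(r5,c2) = C
(r6,c5) = C
(r1,c2) = He
(r1,c3) = Li
(r1,c4) = B
(r2,c2) = Be
(r2,c3) = C
(r2,c4) = Li
(r2,c6) = B
(r3,c3) = He
(r4,c2) = H
(r6,c3) = Be

C He Li B Be H / He Be C Li H B / H B He C Li Be / Li H B Be He C / Be C H He B Li / B Li Be H C He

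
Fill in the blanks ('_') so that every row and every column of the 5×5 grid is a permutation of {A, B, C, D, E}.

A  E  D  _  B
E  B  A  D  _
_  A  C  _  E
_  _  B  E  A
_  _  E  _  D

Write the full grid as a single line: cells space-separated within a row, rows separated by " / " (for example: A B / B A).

A E D C B / E B A D C / D A C B E / C D B E A / B C E A D

At row 1, column 4: row 1 has {A,B,D,E}; column 4 has {D,E}; that leaves C.
At row 2, column 5: row 2 has {A,B,D,E}; column 5 has {A,B,D,E}; that leaves C.
At row 3, column 4: row 3 has {A,C,E}; column 4 has {C,D,E}; that leaves B.
At row 5, column 2: row 5 has {D,E}; column 2 has {A,B,E}; that leaves C.
At row 5, column 4: row 5 has {C,D,E}; column 4 has {B,C,D,E}; that leaves A.
At row 3, column 1: row 3 has {A,B,C,E}; column 1 has {A,E}; that leaves D.
At row 4, column 1: row 4 has {A,B,E}; column 1 has {A,D,E}; that leaves C.
At row 4, column 2: row 4 has {A,B,C,E}; column 2 has {A,B,C,E}; that leaves D.
At row 5, column 1: row 5 has {A,C,D,E}; column 1 has {A,C,D,E}; that leaves B.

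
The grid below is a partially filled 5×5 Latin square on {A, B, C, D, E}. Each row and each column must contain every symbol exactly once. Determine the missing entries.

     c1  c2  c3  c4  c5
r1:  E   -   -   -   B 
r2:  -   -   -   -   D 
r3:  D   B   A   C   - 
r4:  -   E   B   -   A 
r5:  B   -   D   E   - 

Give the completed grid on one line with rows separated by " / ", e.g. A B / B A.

(r1,c3) = C
(r2,c3) = E
(r3,c5) = E
(r4,c1) = C
(r4,c4) = D
(r5,c5) = C
(r1,c4) = A
(r2,c1) = A
(r2,c2) = C
(r2,c4) = B
(r5,c2) = A
(r1,c2) = D

E D C A B / A C E B D / D B A C E / C E B D A / B A D E C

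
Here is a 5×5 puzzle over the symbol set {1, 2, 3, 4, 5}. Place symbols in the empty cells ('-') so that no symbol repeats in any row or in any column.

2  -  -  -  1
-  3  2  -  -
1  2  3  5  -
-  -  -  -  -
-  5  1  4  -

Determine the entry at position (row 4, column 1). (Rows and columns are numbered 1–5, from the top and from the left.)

(r1,c2) = 4
(r1,c3) = 5
(r1,c4) = 3
(r2,c4) = 1
(r3,c5) = 4
(r4,c2) = 1
(r4,c3) = 4
(r4,c4) = 2
(r5,c1) = 3
(r5,c5) = 2
(r2,c5) = 5
(r4,c1) = 5

5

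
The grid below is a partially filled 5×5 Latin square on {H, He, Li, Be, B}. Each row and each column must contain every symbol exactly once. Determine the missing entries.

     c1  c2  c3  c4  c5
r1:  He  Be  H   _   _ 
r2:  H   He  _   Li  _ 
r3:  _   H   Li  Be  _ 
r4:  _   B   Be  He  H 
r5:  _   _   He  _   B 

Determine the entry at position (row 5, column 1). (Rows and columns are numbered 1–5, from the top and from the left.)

Be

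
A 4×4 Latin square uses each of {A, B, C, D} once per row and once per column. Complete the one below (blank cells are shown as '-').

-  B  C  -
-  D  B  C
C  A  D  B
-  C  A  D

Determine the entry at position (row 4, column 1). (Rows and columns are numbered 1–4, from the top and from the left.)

B

(r1,c4) = A
(r2,c1) = A
(r4,c1) = B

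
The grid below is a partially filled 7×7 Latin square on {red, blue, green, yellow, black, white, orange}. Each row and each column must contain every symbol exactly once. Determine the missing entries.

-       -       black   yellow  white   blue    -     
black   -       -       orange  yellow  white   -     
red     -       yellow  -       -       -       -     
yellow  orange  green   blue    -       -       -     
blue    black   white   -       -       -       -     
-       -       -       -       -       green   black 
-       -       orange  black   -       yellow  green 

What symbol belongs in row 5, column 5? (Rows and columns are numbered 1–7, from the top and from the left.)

Cell (r7,c1): row 7 has {green,yellow,black,orange}; column 1 has {red,blue,yellow,black} → white.
Cell (r6,c1): row 6 has {green,black}; column 1 has {red,blue,yellow,black,white} → orange.
Cell (r1,c1): row 1 has {blue,yellow,black,white}; column 1 has {red,blue,yellow,black,white,orange} → green.
Cell (r1,c2): row 1 has {blue,green,yellow,black,white}; column 2 has {black,orange} → red.
Cell (r1,c7): row 1 has {red,blue,green,yellow,black,white}; column 7 has {green,black} → orange.
Cell (r7,c2): row 7 has {green,yellow,black,white,orange}; column 2 has {red,black,orange} → blue.
Cell (r7,c5): row 7 has {blue,green,yellow,black,white,orange}; column 5 has {yellow,white} → red.
Cell (r2,c2): row 2 has {yellow,black,white,orange}; column 2 has {red,blue,black,orange} → green.
Cell (r3,c2): row 3 has {red,yellow}; column 2 has {red,blue,green,black,orange} → white.
Cell (r3,c4): row 3 has {red,yellow,white}; column 4 has {blue,yellow,black,orange} → green.
Cell (r3,c7): row 3 has {red,green,yellow,white}; column 7 has {green,black,orange} → blue.
Cell (r4,c5): row 4 has {blue,green,yellow,orange}; column 5 has {red,yellow,white} → black.
Cell (r4,c6): row 4 has {blue,green,yellow,black,orange}; column 6 has {blue,green,yellow,white} → red.
Cell (r4,c7): row 4 has {red,blue,green,yellow,black,orange}; column 7 has {blue,green,black,orange} → white.
Cell (r5,c4): row 5 has {blue,black,white}; column 4 has {blue,green,yellow,black,orange} → red.
Cell (r5,c6): row 5 has {red,blue,black,white}; column 6 has {red,blue,green,yellow,white} → orange.
Cell (r5,c7): row 5 has {red,blue,black,white,orange}; column 7 has {blue,green,black,white,orange} → yellow.
Cell (r6,c2): row 6 has {green,black,orange}; column 2 has {red,blue,green,black,white,orange} → yellow.
Cell (r6,c4): row 6 has {green,yellow,black,orange}; column 4 has {red,blue,green,yellow,black,orange} → white.
Cell (r6,c5): row 6 has {green,yellow,black,white,orange}; column 5 has {red,yellow,black,white} → blue.
Cell (r2,c7): row 2 has {green,yellow,black,white,orange}; column 7 has {blue,green,yellow,black,white,orange} → red.
Cell (r3,c5): row 3 has {red,blue,green,yellow,white}; column 5 has {red,blue,yellow,black,white} → orange.
Cell (r3,c6): row 3 has {red,blue,green,yellow,white,orange}; column 6 has {red,blue,green,yellow,white,orange} → black.
Cell (r5,c5): row 5 has {red,blue,yellow,black,white,orange}; column 5 has {red,blue,yellow,black,white,orange} → green.

green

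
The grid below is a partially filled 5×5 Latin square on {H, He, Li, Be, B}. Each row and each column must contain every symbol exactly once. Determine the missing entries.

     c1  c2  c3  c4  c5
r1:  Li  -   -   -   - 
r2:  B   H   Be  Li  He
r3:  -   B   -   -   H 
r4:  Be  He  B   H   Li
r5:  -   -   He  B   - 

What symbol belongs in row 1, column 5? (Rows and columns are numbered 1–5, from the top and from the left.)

B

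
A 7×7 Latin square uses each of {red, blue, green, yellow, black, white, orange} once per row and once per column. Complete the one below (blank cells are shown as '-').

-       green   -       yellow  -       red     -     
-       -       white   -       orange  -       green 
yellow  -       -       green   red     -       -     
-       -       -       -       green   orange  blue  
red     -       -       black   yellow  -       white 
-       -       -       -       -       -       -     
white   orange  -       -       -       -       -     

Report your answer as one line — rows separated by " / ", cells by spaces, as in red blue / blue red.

Cell (r4,c1): row 4 has {blue,green,orange}; column 1 has {red,yellow,white} → black.
Cell (r5,c2): row 5 has {red,yellow,black,white}; column 2 has {green,orange} → blue.
Cell (r5,c6): row 5 has {red,blue,yellow,black,white}; column 6 has {red,orange} → green.
Cell (r2,c1): row 2 has {green,white,orange}; column 1 has {red,yellow,black,white} → blue.
Cell (r2,c4): row 2 has {blue,green,white,orange}; column 4 has {green,yellow,black} → red.
Cell (r4,c4): row 4 has {blue,green,black,orange}; column 4 has {red,green,yellow,black} → white.
Cell (r5,c3): row 5 has {red,blue,green,yellow,black,white}; column 3 has {white} → orange.
Cell (r7,c4): row 7 has {white,orange}; column 4 has {red,green,yellow,black,white} → blue.
Cell (r7,c5): row 7 has {blue,white,orange}; column 5 has {red,green,yellow,orange} → black.
Cell (r7,c6): row 7 has {blue,black,white,orange}; column 6 has {red,green,orange} → yellow.
Cell (r7,c7): row 7 has {blue,yellow,black,white,orange}; column 7 has {blue,green,white} → red.
Cell (r1,c1): row 1 has {red,green,yellow}; column 1 has {red,blue,yellow,black,white} → orange.
Cell (r1,c7): row 1 has {red,green,yellow,orange}; column 7 has {red,blue,green,white} → black.
Cell (r2,c6): row 2 has {red,blue,green,white,orange}; column 6 has {red,green,yellow,orange} → black.
Cell (r3,c7): row 3 has {red,green,yellow}; column 7 has {red,blue,green,black,white} → orange.
Cell (r6,c1): row 6 is empty so far; column 1 has {red,blue,yellow,black,white,orange} → green.
Cell (r6,c4): row 6 has {green}; column 4 has {red,blue,green,yellow,black,white} → orange.
Cell (r6,c7): row 6 has {green,orange}; column 7 has {red,blue,green,black,white,orange} → yellow.
Cell (r7,c3): row 7 has {red,blue,yellow,black,white,orange}; column 3 has {white,orange} → green.
Cell (r1,c3): row 1 has {red,green,yellow,black,orange}; column 3 has {green,white,orange} → blue.
Cell (r1,c5): row 1 has {red,blue,green,yellow,black,orange}; column 5 has {red,green,yellow,black,orange} → white.
Cell (r2,c2): row 2 has {red,blue,green,black,white,orange}; column 2 has {blue,green,orange} → yellow.
Cell (r3,c3): row 3 has {red,green,yellow,orange}; column 3 has {blue,green,white,orange} → black.
Cell (r4,c2): row 4 has {blue,green,black,white,orange}; column 2 has {blue,green,yellow,orange} → red.
Cell (r4,c3): row 4 has {red,blue,green,black,white,orange}; column 3 has {blue,green,black,white,orange} → yellow.
Cell (r6,c3): row 6 has {green,yellow,orange}; column 3 has {blue,green,yellow,black,white,orange} → red.
Cell (r6,c5): row 6 has {red,green,yellow,orange}; column 5 has {red,green,yellow,black,white,orange} → blue.
Cell (r6,c6): row 6 has {red,blue,green,yellow,orange}; column 6 has {red,green,yellow,black,orange} → white.
Cell (r3,c2): row 3 has {red,green,yellow,black,orange}; column 2 has {red,blue,green,yellow,orange} → white.
Cell (r3,c6): row 3 has {red,green,yellow,black,white,orange}; column 6 has {red,green,yellow,black,white,orange} → blue.
Cell (r6,c2): row 6 has {red,blue,green,yellow,white,orange}; column 2 has {red,blue,green,yellow,white,orange} → black.

orange green blue yellow white red black / blue yellow white red orange black green / yellow white black green red blue orange / black red yellow white green orange blue / red blue orange black yellow green white / green black red orange blue white yellow / white orange green blue black yellow red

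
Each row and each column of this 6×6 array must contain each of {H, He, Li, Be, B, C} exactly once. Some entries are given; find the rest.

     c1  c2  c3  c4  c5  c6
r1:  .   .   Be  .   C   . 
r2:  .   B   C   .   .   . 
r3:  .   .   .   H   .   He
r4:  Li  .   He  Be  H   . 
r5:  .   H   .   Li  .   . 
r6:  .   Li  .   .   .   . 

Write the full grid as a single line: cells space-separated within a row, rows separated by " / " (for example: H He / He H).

row 1 has {Be,C}; column 2 has {H,Li,B} — only He is left for (r1,c2).
row 1 has {He,Be,C}; column 4 has {H,Li,Be} — only B is left for (r1,c4).
row 2 has {B,C}; column 4 has {H,Li,Be,B} — only He is left for (r2,c4).
row 4 has {H,He,Li,Be}; column 2 has {H,He,Li,B} — only C is left for (r4,c2).
row 4 has {H,He,Li,Be,C}; column 6 has {He} — only B is left for (r4,c6).
row 5 has {H,Li}; column 3 has {He,Be,C} — only B is left for (r5,c3).
row 6 has {Li}; column 3 has {He,Be,B,C} — only H is left for (r6,c3).
row 6 has {H,Li}; column 4 has {H,He,Li,Be,B} — only C is left for (r6,c4).
row 6 has {H,Li,C}; column 6 has {He,B} — only Be is left for (r6,c6).
row 1 has {He,Be,B,C}; column 1 has {Li} — only H is left for (r1,c1).
row 1 has {H,He,Be,B,C}; column 6 has {He,Be,B} — only Li is left for (r1,c6).
row 2 has {He,B,C}; column 1 has {H,Li} — only Be is left for (r2,c1).
row 2 has {He,Be,B,C}; column 5 has {H,C} — only Li is left for (r2,c5).
row 2 has {He,Li,Be,B,C}; column 6 has {He,Li,Be,B} — only H is left for (r2,c6).
row 3 has {H,He}; column 2 has {H,He,Li,B,C} — only Be is left for (r3,c2).
row 3 has {H,He,Be}; column 3 has {H,He,Be,B,C} — only Li is left for (r3,c3).
row 3 has {H,He,Li,Be}; column 5 has {H,Li,C} — only B is left for (r3,c5).
row 5 has {H,Li,B}; column 6 has {H,He,Li,Be,B} — only C is left for (r5,c6).
row 6 has {H,Li,Be,C}; column 5 has {H,Li,B,C} — only He is left for (r6,c5).
row 3 has {H,He,Li,Be,B}; column 1 has {H,Li,Be} — only C is left for (r3,c1).
row 5 has {H,Li,B,C}; column 1 has {H,Li,Be,C} — only He is left for (r5,c1).
row 5 has {H,He,Li,B,C}; column 5 has {H,He,Li,B,C} — only Be is left for (r5,c5).
row 6 has {H,He,Li,Be,C}; column 1 has {H,He,Li,Be,C} — only B is left for (r6,c1).

H He Be B C Li / Be B C He Li H / C Be Li H B He / Li C He Be H B / He H B Li Be C / B Li H C He Be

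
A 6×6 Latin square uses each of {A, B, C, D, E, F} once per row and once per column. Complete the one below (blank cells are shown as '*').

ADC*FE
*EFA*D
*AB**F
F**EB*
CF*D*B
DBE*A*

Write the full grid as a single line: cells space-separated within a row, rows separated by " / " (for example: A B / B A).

Cell (r1,c4): row 1 has {A,C,D,E,F}; column 4 has {A,D,E} → B.
Cell (r2,c1): row 2 has {A,D,E,F}; column 1 has {A,C,D,F} → B.
Cell (r2,c5): row 2 has {A,B,D,E,F}; column 5 has {A,B,F} → C.
Cell (r3,c1): row 3 has {A,B,F}; column 1 has {A,B,C,D,F} → E.
Cell (r3,c4): row 3 has {A,B,E,F}; column 4 has {A,B,D,E} → C.
Cell (r3,c5): row 3 has {A,B,C,E,F}; column 5 has {A,B,C,F} → D.
Cell (r4,c2): row 4 has {B,E,F}; column 2 has {A,B,D,E,F} → C.
Cell (r4,c6): row 4 has {B,C,E,F}; column 6 has {B,D,E,F} → A.
Cell (r5,c3): row 5 has {B,C,D,F}; column 3 has {B,C,E,F} → A.
Cell (r5,c5): row 5 has {A,B,C,D,F}; column 5 has {A,B,C,D,F} → E.
Cell (r6,c4): row 6 has {A,B,D,E}; column 4 has {A,B,C,D,E} → F.
Cell (r6,c6): row 6 has {A,B,D,E,F}; column 6 has {A,B,D,E,F} → C.
Cell (r4,c3): row 4 has {A,B,C,E,F}; column 3 has {A,B,C,E,F} → D.

A D C B F E / B E F A C D / E A B C D F / F C D E B A / C F A D E B / D B E F A C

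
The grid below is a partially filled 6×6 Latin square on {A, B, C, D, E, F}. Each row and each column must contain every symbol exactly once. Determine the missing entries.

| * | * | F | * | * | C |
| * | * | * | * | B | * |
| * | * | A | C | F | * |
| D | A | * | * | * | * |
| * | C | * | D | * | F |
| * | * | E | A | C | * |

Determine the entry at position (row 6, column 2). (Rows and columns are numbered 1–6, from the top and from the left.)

B

At row 4, column 5: row 4 has {A,D}; column 5 has {B,C,F}; that leaves E.
At row 4, column 6: row 4 has {A,D,E}; column 6 has {C,F}; that leaves B.
At row 5, column 3: row 5 has {C,D,F}; column 3 has {A,E,F}; that leaves B.
At row 5, column 5: row 5 has {B,C,D,F}; column 5 has {B,C,E,F}; that leaves A.
At row 6, column 6: row 6 has {A,C,E}; column 6 has {B,C,F}; that leaves D.
At row 1, column 5: row 1 has {C,F}; column 5 has {A,B,C,E,F}; that leaves D.
At row 3, column 6: row 3 has {A,C,F}; column 6 has {B,C,D,F}; that leaves E.
At row 4, column 3: row 4 has {A,B,D,E}; column 3 has {A,B,E,F}; that leaves C.
At row 4, column 4: row 4 has {A,B,C,D,E}; column 4 has {A,C,D}; that leaves F.
At row 5, column 1: row 5 has {A,B,C,D,F}; column 1 has {D}; that leaves E.
At row 2, column 3: row 2 has {B}; column 3 has {A,B,C,E,F}; that leaves D.
At row 2, column 4: row 2 has {B,D}; column 4 has {A,C,D,F}; that leaves E.
At row 2, column 6: row 2 has {B,D,E}; column 6 has {B,C,D,E,F}; that leaves A.
At row 3, column 1: row 3 has {A,C,E,F}; column 1 has {D,E}; that leaves B.
At row 3, column 2: row 3 has {A,B,C,E,F}; column 2 has {A,C}; that leaves D.
At row 6, column 1: row 6 has {A,C,D,E}; column 1 has {B,D,E}; that leaves F.
At row 6, column 2: row 6 has {A,C,D,E,F}; column 2 has {A,C,D}; that leaves B.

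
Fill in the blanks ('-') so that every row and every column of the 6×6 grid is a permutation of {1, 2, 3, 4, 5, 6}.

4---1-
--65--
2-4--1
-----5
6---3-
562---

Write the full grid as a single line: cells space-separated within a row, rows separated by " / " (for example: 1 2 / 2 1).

(r6,c5) = 4
(r6,c6) = 3
(r2,c5) = 2
(r2,c6) = 4
(r4,c5) = 6
(r5,c6) = 2
(r6,c4) = 1
(r1,c6) = 6
(r3,c5) = 5
(r5,c4) = 4
(r3,c2) = 3
(r3,c4) = 6
(r2,c2) = 1
(r5,c2) = 5
(r5,c3) = 1
(r1,c2) = 2
(r1,c4) = 3
(r2,c1) = 3
(r4,c1) = 1
(r4,c2) = 4
(r4,c3) = 3
(r4,c4) = 2
(r1,c3) = 5

4 2 5 3 1 6 / 3 1 6 5 2 4 / 2 3 4 6 5 1 / 1 4 3 2 6 5 / 6 5 1 4 3 2 / 5 6 2 1 4 3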